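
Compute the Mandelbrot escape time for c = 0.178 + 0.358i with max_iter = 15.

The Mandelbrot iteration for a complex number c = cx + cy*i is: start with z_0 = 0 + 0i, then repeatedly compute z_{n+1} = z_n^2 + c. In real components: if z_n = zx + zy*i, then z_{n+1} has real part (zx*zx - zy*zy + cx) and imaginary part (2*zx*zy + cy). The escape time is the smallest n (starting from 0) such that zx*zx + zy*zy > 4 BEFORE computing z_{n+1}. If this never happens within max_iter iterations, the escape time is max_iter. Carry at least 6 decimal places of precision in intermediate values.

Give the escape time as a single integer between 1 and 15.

z_0 = 0 + 0i, c = 0.1780 + 0.3580i
Iter 1: z = 0.1780 + 0.3580i, |z|^2 = 0.1598
Iter 2: z = 0.0815 + 0.4854i, |z|^2 = 0.2423
Iter 3: z = -0.0510 + 0.4371i, |z|^2 = 0.1937
Iter 4: z = -0.0105 + 0.3134i, |z|^2 = 0.0983
Iter 5: z = 0.0799 + 0.3514i, |z|^2 = 0.1299
Iter 6: z = 0.0609 + 0.4142i, |z|^2 = 0.1752
Iter 7: z = 0.0102 + 0.4084i, |z|^2 = 0.1669
Iter 8: z = 0.0113 + 0.3663i, |z|^2 = 0.1343
Iter 9: z = 0.0439 + 0.3663i, |z|^2 = 0.1361
Iter 10: z = 0.0458 + 0.3902i, |z|^2 = 0.1543
Iter 11: z = 0.0279 + 0.3937i, |z|^2 = 0.1558
Iter 12: z = 0.0238 + 0.3799i, |z|^2 = 0.1449
Iter 13: z = 0.0342 + 0.3761i, |z|^2 = 0.1426
Iter 14: z = 0.0378 + 0.3837i, |z|^2 = 0.1487

Answer: 15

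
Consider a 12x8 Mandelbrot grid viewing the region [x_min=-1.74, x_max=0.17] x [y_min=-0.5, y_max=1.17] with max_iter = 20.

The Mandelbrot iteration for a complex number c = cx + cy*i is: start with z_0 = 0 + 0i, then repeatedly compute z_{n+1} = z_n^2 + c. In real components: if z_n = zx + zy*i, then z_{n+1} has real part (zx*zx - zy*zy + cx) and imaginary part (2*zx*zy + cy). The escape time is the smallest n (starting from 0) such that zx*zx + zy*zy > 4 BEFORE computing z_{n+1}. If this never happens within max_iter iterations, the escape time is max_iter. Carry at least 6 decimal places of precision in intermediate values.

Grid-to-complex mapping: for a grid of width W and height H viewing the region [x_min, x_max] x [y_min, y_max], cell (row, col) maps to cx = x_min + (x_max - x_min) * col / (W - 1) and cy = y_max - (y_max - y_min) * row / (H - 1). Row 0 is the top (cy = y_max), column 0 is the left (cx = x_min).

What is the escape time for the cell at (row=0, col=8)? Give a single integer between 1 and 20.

z_0 = 0 + 0i, c = -0.3509 + 1.1700i
Iter 1: z = -0.3509 + 1.1700i, |z|^2 = 1.4920
Iter 2: z = -1.5967 + 0.3489i, |z|^2 = 2.6711
Iter 3: z = 2.0767 + 0.0559i, |z|^2 = 4.3160
Escaped at iteration 3

Answer: 3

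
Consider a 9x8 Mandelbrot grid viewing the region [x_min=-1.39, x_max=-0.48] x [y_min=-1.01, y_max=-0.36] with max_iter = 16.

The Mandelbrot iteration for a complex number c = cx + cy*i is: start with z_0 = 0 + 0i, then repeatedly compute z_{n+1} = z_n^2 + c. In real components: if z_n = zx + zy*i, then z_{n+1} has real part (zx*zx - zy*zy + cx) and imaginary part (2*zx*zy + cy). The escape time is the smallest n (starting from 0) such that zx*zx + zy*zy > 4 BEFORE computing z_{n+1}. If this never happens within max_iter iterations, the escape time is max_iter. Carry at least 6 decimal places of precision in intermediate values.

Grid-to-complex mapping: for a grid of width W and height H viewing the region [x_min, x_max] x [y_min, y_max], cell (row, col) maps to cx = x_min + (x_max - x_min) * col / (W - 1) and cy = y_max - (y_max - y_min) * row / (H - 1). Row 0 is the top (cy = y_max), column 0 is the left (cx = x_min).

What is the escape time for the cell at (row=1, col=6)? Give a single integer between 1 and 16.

z_0 = 0 + 0i, c = -0.7075 + -0.4529i
Iter 1: z = -0.7075 + -0.4529i, |z|^2 = 0.7056
Iter 2: z = -0.4120 + 0.1879i, |z|^2 = 0.2051
Iter 3: z = -0.5731 + -0.6077i, |z|^2 = 0.6977
Iter 4: z = -0.7484 + 0.2437i, |z|^2 = 0.6195
Iter 5: z = -0.2067 + -0.8176i, |z|^2 = 0.7112
Iter 6: z = -1.3332 + -0.1148i, |z|^2 = 1.7907
Iter 7: z = 1.0568 + -0.1466i, |z|^2 = 1.1383
Iter 8: z = 0.3878 + -0.7628i, |z|^2 = 0.7323
Iter 9: z = -1.1390 + -1.0445i, |z|^2 = 2.3883
Iter 10: z = -0.5013 + 1.9265i, |z|^2 = 3.9627
Iter 11: z = -4.1677 + -2.3842i, |z|^2 = 23.0541
Escaped at iteration 11

Answer: 11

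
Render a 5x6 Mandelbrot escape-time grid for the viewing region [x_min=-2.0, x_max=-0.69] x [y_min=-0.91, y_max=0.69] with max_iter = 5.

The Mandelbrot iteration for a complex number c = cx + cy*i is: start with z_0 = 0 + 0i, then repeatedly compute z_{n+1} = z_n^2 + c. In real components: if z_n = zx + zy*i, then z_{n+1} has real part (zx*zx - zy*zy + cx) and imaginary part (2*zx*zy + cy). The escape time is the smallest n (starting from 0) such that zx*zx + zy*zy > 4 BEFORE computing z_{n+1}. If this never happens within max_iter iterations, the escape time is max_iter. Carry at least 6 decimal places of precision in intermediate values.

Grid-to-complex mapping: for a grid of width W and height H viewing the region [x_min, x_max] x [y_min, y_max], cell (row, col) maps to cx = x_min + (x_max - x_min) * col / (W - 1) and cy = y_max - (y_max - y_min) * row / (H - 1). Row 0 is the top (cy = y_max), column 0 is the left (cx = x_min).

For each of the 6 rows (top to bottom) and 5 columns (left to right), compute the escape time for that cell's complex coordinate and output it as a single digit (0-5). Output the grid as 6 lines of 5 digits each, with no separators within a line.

(row=0, col=0): c = -2.0000 + 0.6900i → escape time 1
(row=0, col=1): c = -1.6725 + 0.6900i → escape time 3
(row=0, col=2): c = -1.3450 + 0.6900i → escape time 3
(row=0, col=3): c = -1.0175 + 0.6900i → escape time 4
(row=0, col=4): c = -0.6900 + 0.6900i → escape time 5
(row=1, col=0): c = -2.0000 + 0.3700i → escape time 1
(row=1, col=1): c = -1.6725 + 0.3700i → escape time 4
(row=1, col=2): c = -1.3450 + 0.3700i → escape time 5
(row=1, col=3): c = -1.0175 + 0.3700i → escape time 5
(row=1, col=4): c = -0.6900 + 0.3700i → escape time 5
(row=2, col=0): c = -2.0000 + 0.0500i → escape time 1
(row=2, col=1): c = -1.6725 + 0.0500i → escape time 5
(row=2, col=2): c = -1.3450 + 0.0500i → escape time 5
(row=2, col=3): c = -1.0175 + 0.0500i → escape time 5
(row=2, col=4): c = -0.6900 + 0.0500i → escape time 5
(row=3, col=0): c = -2.0000 + -0.2700i → escape time 1
(row=3, col=1): c = -1.6725 + -0.2700i → escape time 4
(row=3, col=2): c = -1.3450 + -0.2700i → escape time 5
(row=3, col=3): c = -1.0175 + -0.2700i → escape time 5
(row=3, col=4): c = -0.6900 + -0.2700i → escape time 5
(row=4, col=0): c = -2.0000 + -0.5900i → escape time 1
(row=4, col=1): c = -1.6725 + -0.5900i → escape time 3
(row=4, col=2): c = -1.3450 + -0.5900i → escape time 3
(row=4, col=3): c = -1.0175 + -0.5900i → escape time 5
(row=4, col=4): c = -0.6900 + -0.5900i → escape time 5
(row=5, col=0): c = -2.0000 + -0.9100i → escape time 1
(row=5, col=1): c = -1.6725 + -0.9100i → escape time 2
(row=5, col=2): c = -1.3450 + -0.9100i → escape time 3
(row=5, col=3): c = -1.0175 + -0.9100i → escape time 3
(row=5, col=4): c = -0.6900 + -0.9100i → escape time 4

Answer: 13345
14555
15555
14555
13355
12334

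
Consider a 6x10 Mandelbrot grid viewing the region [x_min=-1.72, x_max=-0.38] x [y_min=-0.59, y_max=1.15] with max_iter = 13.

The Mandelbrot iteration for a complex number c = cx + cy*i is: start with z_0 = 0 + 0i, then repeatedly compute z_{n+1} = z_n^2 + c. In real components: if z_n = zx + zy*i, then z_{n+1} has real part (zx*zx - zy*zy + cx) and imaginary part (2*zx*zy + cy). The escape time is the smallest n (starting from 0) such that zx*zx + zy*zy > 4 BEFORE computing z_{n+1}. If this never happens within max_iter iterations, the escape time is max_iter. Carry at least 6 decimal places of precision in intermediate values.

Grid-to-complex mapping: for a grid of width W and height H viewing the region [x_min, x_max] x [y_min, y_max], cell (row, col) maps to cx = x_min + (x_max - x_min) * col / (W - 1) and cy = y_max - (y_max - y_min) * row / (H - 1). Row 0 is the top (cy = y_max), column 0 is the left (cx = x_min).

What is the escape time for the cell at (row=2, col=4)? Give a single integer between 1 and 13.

Answer: 4

Derivation:
z_0 = 0 + 0i, c = -0.6480 + 0.7633i
Iter 1: z = -0.6480 + 0.7633i, |z|^2 = 1.0026
Iter 2: z = -0.8108 + -0.2259i, |z|^2 = 0.7084
Iter 3: z = -0.0417 + 1.1297i, |z|^2 = 1.2780
Iter 4: z = -1.9225 + 0.6691i, |z|^2 = 4.1438
Escaped at iteration 4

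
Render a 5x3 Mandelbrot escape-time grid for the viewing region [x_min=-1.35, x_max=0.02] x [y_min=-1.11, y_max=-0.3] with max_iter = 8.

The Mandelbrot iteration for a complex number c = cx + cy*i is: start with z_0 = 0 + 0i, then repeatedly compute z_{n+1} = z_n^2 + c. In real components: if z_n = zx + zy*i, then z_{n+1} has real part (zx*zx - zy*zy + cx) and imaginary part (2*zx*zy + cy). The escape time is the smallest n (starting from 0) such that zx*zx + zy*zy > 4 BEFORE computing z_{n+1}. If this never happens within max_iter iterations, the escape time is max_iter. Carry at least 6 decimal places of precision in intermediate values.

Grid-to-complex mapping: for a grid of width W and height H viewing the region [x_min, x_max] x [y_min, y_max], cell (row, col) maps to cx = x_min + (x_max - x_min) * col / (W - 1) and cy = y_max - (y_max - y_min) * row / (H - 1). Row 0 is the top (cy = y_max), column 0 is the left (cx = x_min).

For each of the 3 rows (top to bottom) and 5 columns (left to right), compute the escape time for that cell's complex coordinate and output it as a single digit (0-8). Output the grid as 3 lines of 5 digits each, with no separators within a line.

(row=0, col=0): c = -1.3500 + -0.3000i → escape time 6
(row=0, col=1): c = -1.0075 + -0.3000i → escape time 8
(row=0, col=2): c = -0.6650 + -0.3000i → escape time 8
(row=0, col=3): c = -0.3225 + -0.3000i → escape time 8
(row=0, col=4): c = 0.0200 + -0.3000i → escape time 8
(row=1, col=0): c = -1.3500 + -0.7050i → escape time 3
(row=1, col=1): c = -1.0075 + -0.7050i → escape time 4
(row=1, col=2): c = -0.6650 + -0.7050i → escape time 5
(row=1, col=3): c = -0.3225 + -0.7050i → escape time 8
(row=1, col=4): c = 0.0200 + -0.7050i → escape time 8
(row=2, col=0): c = -1.3500 + -1.1100i → escape time 2
(row=2, col=1): c = -1.0075 + -1.1100i → escape time 3
(row=2, col=2): c = -0.6650 + -1.1100i → escape time 3
(row=2, col=3): c = -0.3225 + -1.1100i → escape time 4
(row=2, col=4): c = 0.0200 + -1.1100i → escape time 4

Answer: 68888
34588
23344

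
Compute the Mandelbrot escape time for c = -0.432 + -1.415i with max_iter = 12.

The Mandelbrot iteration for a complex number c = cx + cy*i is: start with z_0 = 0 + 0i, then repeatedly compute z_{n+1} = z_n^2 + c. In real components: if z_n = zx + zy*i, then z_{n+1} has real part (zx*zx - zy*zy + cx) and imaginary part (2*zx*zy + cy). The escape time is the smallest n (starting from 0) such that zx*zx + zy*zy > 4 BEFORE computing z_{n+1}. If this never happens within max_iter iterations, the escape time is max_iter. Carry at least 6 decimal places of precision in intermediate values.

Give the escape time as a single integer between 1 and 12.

Answer: 2

Derivation:
z_0 = 0 + 0i, c = -0.4320 + -1.4150i
Iter 1: z = -0.4320 + -1.4150i, |z|^2 = 2.1888
Iter 2: z = -2.2476 + -0.1924i, |z|^2 = 5.0887
Escaped at iteration 2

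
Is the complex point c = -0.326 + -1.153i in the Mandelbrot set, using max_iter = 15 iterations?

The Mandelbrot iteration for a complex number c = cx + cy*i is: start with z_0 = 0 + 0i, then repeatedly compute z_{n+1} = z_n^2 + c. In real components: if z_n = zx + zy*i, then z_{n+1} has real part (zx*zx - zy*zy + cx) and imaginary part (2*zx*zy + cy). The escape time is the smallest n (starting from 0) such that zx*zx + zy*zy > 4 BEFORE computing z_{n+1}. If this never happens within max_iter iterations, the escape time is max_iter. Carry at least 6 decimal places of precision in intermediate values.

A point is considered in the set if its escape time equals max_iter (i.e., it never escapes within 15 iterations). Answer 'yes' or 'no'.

z_0 = 0 + 0i, c = -0.3260 + -1.1530i
Iter 1: z = -0.3260 + -1.1530i, |z|^2 = 1.4357
Iter 2: z = -1.5491 + -0.4012i, |z|^2 = 2.5608
Iter 3: z = 1.9128 + 0.0902i, |z|^2 = 3.6670
Iter 4: z = 3.3247 + -0.8081i, |z|^2 = 11.7069
Escaped at iteration 4

Answer: no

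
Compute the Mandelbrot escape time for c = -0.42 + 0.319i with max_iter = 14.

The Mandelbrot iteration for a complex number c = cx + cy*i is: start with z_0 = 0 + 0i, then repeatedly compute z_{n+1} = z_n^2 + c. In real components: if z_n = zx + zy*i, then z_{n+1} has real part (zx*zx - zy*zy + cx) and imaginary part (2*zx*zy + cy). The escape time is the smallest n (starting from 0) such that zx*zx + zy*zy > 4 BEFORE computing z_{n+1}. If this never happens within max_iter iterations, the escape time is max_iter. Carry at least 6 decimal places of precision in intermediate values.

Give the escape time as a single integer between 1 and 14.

z_0 = 0 + 0i, c = -0.4200 + 0.3190i
Iter 1: z = -0.4200 + 0.3190i, |z|^2 = 0.2782
Iter 2: z = -0.3454 + 0.0510i, |z|^2 = 0.1219
Iter 3: z = -0.3033 + 0.2837i, |z|^2 = 0.1725
Iter 4: z = -0.4085 + 0.1469i, |z|^2 = 0.1884
Iter 5: z = -0.2747 + 0.1990i, |z|^2 = 0.1151
Iter 6: z = -0.3841 + 0.2097i, |z|^2 = 0.1915
Iter 7: z = -0.3164 + 0.1579i, |z|^2 = 0.1250
Iter 8: z = -0.3448 + 0.2191i, |z|^2 = 0.1669
Iter 9: z = -0.3491 + 0.1679i, |z|^2 = 0.1501
Iter 10: z = -0.3263 + 0.2018i, |z|^2 = 0.1472
Iter 11: z = -0.3542 + 0.1873i, |z|^2 = 0.1606
Iter 12: z = -0.3296 + 0.1863i, |z|^2 = 0.1434
Iter 13: z = -0.3461 + 0.1962i, |z|^2 = 0.1582

Answer: 14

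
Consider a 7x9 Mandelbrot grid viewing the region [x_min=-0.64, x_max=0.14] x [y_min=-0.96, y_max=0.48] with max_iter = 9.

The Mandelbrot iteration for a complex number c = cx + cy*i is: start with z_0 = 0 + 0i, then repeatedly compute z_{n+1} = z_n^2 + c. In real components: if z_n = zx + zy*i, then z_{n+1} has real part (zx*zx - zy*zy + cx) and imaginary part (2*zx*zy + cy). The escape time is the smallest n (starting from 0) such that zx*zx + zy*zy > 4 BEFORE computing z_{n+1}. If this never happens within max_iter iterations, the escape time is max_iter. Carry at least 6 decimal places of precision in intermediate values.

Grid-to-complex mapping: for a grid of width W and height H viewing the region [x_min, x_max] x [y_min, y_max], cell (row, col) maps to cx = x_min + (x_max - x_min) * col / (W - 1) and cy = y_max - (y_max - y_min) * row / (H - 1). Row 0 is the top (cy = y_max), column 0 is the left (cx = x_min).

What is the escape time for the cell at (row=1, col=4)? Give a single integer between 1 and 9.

Answer: 9

Derivation:
z_0 = 0 + 0i, c = -0.1200 + 0.3000i
Iter 1: z = -0.1200 + 0.3000i, |z|^2 = 0.1044
Iter 2: z = -0.1956 + 0.2280i, |z|^2 = 0.0902
Iter 3: z = -0.1337 + 0.2108i, |z|^2 = 0.0623
Iter 4: z = -0.1466 + 0.2436i, |z|^2 = 0.0808
Iter 5: z = -0.1579 + 0.2286i, |z|^2 = 0.0772
Iter 6: z = -0.1473 + 0.2278i, |z|^2 = 0.0736
Iter 7: z = -0.1502 + 0.2329i, |z|^2 = 0.0768
Iter 8: z = -0.1517 + 0.2300i, |z|^2 = 0.0759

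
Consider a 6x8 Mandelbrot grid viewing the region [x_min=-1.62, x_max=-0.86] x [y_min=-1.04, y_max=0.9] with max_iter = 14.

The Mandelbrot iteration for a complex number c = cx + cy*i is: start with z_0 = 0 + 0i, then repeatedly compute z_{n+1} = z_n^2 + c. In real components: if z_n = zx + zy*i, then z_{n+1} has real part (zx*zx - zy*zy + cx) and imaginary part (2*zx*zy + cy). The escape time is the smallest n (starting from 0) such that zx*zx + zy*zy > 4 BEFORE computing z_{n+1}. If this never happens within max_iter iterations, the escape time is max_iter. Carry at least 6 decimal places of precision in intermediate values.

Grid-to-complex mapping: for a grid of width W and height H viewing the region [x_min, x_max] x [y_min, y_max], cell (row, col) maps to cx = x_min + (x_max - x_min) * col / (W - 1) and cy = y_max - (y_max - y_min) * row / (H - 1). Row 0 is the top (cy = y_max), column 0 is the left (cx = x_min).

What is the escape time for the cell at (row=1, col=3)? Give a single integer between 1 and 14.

z_0 = 0 + 0i, c = -1.1640 + 0.6229i
Iter 1: z = -1.1640 + 0.6229i, |z|^2 = 1.7428
Iter 2: z = -0.1971 + -0.8272i, |z|^2 = 0.7230
Iter 3: z = -1.8094 + 0.9488i, |z|^2 = 4.1741
Escaped at iteration 3

Answer: 3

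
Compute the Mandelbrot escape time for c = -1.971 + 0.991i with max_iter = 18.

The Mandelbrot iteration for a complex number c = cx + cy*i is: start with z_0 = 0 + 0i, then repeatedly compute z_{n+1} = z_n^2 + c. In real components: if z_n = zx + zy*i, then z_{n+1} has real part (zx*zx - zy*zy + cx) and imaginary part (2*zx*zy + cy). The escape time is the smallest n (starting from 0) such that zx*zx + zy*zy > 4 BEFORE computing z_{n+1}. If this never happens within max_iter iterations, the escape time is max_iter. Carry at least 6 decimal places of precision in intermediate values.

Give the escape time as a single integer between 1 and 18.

Answer: 1

Derivation:
z_0 = 0 + 0i, c = -1.9710 + 0.9910i
Iter 1: z = -1.9710 + 0.9910i, |z|^2 = 4.8669
Escaped at iteration 1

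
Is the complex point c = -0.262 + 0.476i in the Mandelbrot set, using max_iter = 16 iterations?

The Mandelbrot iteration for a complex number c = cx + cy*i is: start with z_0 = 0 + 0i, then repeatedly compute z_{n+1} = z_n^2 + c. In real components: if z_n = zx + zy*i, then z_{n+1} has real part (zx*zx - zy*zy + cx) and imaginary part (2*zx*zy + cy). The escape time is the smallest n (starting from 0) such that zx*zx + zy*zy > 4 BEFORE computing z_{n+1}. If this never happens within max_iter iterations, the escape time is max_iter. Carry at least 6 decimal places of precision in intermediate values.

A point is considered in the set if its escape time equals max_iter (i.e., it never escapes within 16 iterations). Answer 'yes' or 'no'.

Answer: yes

Derivation:
z_0 = 0 + 0i, c = -0.2620 + 0.4760i
Iter 1: z = -0.2620 + 0.4760i, |z|^2 = 0.2952
Iter 2: z = -0.4199 + 0.2266i, |z|^2 = 0.2277
Iter 3: z = -0.1370 + 0.2857i, |z|^2 = 0.1004
Iter 4: z = -0.3249 + 0.3977i, |z|^2 = 0.2637
Iter 5: z = -0.3146 + 0.2176i, |z|^2 = 0.1463
Iter 6: z = -0.2103 + 0.3391i, |z|^2 = 0.1592
Iter 7: z = -0.3327 + 0.3334i, |z|^2 = 0.2218
Iter 8: z = -0.2624 + 0.2542i, |z|^2 = 0.1335
Iter 9: z = -0.2577 + 0.3426i, |z|^2 = 0.1838
Iter 10: z = -0.3129 + 0.2994i, |z|^2 = 0.1876
Iter 11: z = -0.2537 + 0.2886i, |z|^2 = 0.1477
Iter 12: z = -0.2809 + 0.3296i, |z|^2 = 0.1875
Iter 13: z = -0.2917 + 0.2908i, |z|^2 = 0.1697
Iter 14: z = -0.2615 + 0.3063i, |z|^2 = 0.1622
Iter 15: z = -0.2875 + 0.3158i, |z|^2 = 0.1824
Did not escape in 16 iterations → in set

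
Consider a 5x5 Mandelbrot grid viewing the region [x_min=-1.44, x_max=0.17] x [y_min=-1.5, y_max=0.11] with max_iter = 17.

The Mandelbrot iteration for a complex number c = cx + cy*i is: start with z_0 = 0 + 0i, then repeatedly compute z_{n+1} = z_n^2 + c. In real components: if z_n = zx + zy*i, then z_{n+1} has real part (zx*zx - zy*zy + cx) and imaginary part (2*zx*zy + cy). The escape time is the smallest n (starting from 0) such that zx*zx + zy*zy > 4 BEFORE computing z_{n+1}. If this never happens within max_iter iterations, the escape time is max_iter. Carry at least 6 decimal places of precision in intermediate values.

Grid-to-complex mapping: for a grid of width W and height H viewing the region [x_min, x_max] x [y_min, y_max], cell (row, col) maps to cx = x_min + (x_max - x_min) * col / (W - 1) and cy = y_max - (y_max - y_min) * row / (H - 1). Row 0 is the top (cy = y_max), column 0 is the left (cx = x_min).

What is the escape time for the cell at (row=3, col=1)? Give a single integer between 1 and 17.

Answer: 3

Derivation:
z_0 = 0 + 0i, c = -1.0375 + -1.0975i
Iter 1: z = -1.0375 + -1.0975i, |z|^2 = 2.2809
Iter 2: z = -1.1656 + 1.1798i, |z|^2 = 2.7506
Iter 3: z = -1.0708 + -3.8479i, |z|^2 = 15.9529
Escaped at iteration 3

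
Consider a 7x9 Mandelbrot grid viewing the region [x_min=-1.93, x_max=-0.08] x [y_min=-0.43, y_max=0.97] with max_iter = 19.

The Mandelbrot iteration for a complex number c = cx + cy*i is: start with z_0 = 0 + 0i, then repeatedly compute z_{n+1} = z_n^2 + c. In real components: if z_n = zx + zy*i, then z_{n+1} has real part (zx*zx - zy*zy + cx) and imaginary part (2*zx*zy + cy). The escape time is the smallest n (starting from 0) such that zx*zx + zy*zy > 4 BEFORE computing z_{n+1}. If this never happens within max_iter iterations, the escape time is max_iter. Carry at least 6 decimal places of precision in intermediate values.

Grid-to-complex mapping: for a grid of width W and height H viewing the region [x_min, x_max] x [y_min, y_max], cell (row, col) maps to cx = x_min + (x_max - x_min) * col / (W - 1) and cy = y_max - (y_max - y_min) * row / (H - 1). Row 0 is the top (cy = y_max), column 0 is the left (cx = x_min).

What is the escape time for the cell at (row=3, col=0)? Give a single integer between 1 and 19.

Answer: 2

Derivation:
z_0 = 0 + 0i, c = -1.9300 + 0.4450i
Iter 1: z = -1.9300 + 0.4450i, |z|^2 = 3.9229
Iter 2: z = 1.5969 + -1.2727i, |z|^2 = 4.1698
Escaped at iteration 2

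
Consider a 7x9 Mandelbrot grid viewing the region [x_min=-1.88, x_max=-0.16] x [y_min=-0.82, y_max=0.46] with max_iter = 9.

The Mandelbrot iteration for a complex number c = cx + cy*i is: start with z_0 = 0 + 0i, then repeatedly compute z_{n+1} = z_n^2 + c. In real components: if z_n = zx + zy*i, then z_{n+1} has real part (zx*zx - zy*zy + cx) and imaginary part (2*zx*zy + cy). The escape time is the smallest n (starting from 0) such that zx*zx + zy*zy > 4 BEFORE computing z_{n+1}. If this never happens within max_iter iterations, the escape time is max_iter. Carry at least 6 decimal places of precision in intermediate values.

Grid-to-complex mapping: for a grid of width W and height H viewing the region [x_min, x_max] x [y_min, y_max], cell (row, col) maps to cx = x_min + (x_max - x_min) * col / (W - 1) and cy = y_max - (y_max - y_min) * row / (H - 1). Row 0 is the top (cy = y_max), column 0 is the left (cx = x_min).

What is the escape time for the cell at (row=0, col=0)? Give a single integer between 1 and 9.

Answer: 3

Derivation:
z_0 = 0 + 0i, c = -1.8800 + 0.4600i
Iter 1: z = -1.8800 + 0.4600i, |z|^2 = 3.7460
Iter 2: z = 1.4428 + -1.2696i, |z|^2 = 3.6936
Iter 3: z = -1.4102 + -3.2036i, |z|^2 = 12.2515
Escaped at iteration 3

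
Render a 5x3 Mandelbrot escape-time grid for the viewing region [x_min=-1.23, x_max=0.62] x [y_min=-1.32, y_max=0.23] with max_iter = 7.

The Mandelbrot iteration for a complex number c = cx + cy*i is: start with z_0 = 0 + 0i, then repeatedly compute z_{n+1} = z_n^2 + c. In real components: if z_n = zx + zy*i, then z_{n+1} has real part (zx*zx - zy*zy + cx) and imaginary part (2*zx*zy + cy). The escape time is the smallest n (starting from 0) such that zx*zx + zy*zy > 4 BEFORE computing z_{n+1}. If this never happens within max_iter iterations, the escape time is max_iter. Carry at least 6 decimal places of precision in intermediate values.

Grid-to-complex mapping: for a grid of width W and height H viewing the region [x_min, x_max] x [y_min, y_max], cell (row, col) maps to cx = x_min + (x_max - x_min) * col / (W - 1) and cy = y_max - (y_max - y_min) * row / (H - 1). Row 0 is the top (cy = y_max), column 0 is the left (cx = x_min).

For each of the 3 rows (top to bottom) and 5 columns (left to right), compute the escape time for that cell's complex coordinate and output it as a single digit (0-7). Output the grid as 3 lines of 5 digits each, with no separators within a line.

Answer: 77774
46773
22222

Derivation:
(row=0, col=0): c = -1.2300 + 0.2300i → escape time 7
(row=0, col=1): c = -0.7675 + 0.2300i → escape time 7
(row=0, col=2): c = -0.3050 + 0.2300i → escape time 7
(row=0, col=3): c = 0.1575 + 0.2300i → escape time 7
(row=0, col=4): c = 0.6200 + 0.2300i → escape time 4
(row=1, col=0): c = -1.2300 + -0.5450i → escape time 4
(row=1, col=1): c = -0.7675 + -0.5450i → escape time 6
(row=1, col=2): c = -0.3050 + -0.5450i → escape time 7
(row=1, col=3): c = 0.1575 + -0.5450i → escape time 7
(row=1, col=4): c = 0.6200 + -0.5450i → escape time 3
(row=2, col=0): c = -1.2300 + -1.3200i → escape time 2
(row=2, col=1): c = -0.7675 + -1.3200i → escape time 2
(row=2, col=2): c = -0.3050 + -1.3200i → escape time 2
(row=2, col=3): c = 0.1575 + -1.3200i → escape time 2
(row=2, col=4): c = 0.6200 + -1.3200i → escape time 2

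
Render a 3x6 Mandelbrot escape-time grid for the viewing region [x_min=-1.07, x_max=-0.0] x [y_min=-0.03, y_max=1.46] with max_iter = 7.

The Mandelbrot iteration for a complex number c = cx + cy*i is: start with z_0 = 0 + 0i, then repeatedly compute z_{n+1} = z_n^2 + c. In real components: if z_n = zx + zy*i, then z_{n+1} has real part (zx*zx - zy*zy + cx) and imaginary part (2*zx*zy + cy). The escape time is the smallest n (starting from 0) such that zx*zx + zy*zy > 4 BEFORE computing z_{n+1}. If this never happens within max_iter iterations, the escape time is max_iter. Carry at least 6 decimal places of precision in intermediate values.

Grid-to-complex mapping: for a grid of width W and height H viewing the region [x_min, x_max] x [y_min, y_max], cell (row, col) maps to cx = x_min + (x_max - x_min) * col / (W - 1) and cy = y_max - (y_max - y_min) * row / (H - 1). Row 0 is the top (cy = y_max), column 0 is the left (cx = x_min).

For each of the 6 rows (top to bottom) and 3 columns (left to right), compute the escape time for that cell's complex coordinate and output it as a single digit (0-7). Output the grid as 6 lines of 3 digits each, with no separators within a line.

(row=0, col=0): c = -1.0700 + 1.4600i → escape time 2
(row=0, col=1): c = -0.5350 + 1.4600i → escape time 2
(row=0, col=2): c = 0.0000 + 1.4600i → escape time 2
(row=1, col=0): c = -1.0700 + 1.1620i → escape time 3
(row=1, col=1): c = -0.5350 + 1.1620i → escape time 3
(row=1, col=2): c = 0.0000 + 1.1620i → escape time 3
(row=2, col=0): c = -1.0700 + 0.8640i → escape time 3
(row=2, col=1): c = -0.5350 + 0.8640i → escape time 4
(row=2, col=2): c = 0.0000 + 0.8640i → escape time 7
(row=3, col=0): c = -1.0700 + 0.5660i → escape time 5
(row=3, col=1): c = -0.5350 + 0.5660i → escape time 7
(row=3, col=2): c = 0.0000 + 0.5660i → escape time 7
(row=4, col=0): c = -1.0700 + 0.2680i → escape time 7
(row=4, col=1): c = -0.5350 + 0.2680i → escape time 7
(row=4, col=2): c = 0.0000 + 0.2680i → escape time 7
(row=5, col=0): c = -1.0700 + -0.0300i → escape time 7
(row=5, col=1): c = -0.5350 + -0.0300i → escape time 7
(row=5, col=2): c = 0.0000 + -0.0300i → escape time 7

Answer: 222
333
347
577
777
777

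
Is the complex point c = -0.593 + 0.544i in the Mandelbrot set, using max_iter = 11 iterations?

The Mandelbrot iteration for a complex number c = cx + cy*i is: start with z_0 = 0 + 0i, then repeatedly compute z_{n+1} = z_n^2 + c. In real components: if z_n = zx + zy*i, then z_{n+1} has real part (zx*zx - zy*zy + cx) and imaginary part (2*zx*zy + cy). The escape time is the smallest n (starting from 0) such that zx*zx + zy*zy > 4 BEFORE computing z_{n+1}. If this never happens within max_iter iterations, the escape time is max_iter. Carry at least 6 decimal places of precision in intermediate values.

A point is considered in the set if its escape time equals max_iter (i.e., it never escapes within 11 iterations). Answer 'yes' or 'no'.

z_0 = 0 + 0i, c = -0.5930 + 0.5440i
Iter 1: z = -0.5930 + 0.5440i, |z|^2 = 0.6476
Iter 2: z = -0.5373 + -0.1012i, |z|^2 = 0.2989
Iter 3: z = -0.3146 + 0.6527i, |z|^2 = 0.5250
Iter 4: z = -0.9201 + 0.1334i, |z|^2 = 0.8644
Iter 5: z = 0.2358 + 0.2986i, |z|^2 = 0.1448
Iter 6: z = -0.6266 + 0.6848i, |z|^2 = 0.8616
Iter 7: z = -0.6694 + -0.3142i, |z|^2 = 0.5468
Iter 8: z = -0.2436 + 0.9646i, |z|^2 = 0.9898
Iter 9: z = -1.4642 + 0.0741i, |z|^2 = 2.1492
Iter 10: z = 1.5453 + 0.3270i, |z|^2 = 2.4948
Did not escape in 11 iterations → in set

Answer: yes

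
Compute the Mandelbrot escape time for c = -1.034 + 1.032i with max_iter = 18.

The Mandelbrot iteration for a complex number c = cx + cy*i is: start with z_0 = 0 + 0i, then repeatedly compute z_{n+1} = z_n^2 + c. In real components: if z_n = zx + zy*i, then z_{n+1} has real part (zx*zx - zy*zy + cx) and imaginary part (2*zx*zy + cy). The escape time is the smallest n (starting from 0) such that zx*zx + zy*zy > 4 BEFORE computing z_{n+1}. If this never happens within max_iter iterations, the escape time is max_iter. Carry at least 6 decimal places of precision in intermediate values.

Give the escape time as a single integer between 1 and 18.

Answer: 3

Derivation:
z_0 = 0 + 0i, c = -1.0340 + 1.0320i
Iter 1: z = -1.0340 + 1.0320i, |z|^2 = 2.1342
Iter 2: z = -1.0299 + -1.1022i, |z|^2 = 2.2754
Iter 3: z = -1.1882 + 3.3022i, |z|^2 = 12.3162
Escaped at iteration 3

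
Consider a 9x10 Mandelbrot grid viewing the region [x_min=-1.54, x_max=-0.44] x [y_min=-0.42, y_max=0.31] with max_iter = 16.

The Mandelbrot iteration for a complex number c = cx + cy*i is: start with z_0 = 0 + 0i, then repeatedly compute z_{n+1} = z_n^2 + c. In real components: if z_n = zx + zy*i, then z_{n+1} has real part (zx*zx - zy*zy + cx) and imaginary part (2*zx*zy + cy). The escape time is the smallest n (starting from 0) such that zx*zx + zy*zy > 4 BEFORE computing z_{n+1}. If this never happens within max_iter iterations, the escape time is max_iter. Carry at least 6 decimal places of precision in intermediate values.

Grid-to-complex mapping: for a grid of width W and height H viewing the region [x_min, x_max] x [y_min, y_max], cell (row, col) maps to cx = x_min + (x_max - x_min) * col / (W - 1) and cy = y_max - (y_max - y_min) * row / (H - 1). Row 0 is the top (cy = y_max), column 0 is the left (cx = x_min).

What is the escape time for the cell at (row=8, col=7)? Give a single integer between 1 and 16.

z_0 = 0 + 0i, c = -0.5775 + -0.3389i
Iter 1: z = -0.5775 + -0.3389i, |z|^2 = 0.4484
Iter 2: z = -0.3588 + 0.0525i, |z|^2 = 0.1315
Iter 3: z = -0.4515 + -0.3766i, |z|^2 = 0.3457
Iter 4: z = -0.5155 + 0.0012i, |z|^2 = 0.2657
Iter 5: z = -0.3118 + -0.3401i, |z|^2 = 0.2129
Iter 6: z = -0.5959 + -0.1268i, |z|^2 = 0.3712
Iter 7: z = -0.2384 + -0.1877i, |z|^2 = 0.0921
Iter 8: z = -0.5559 + -0.2494i, |z|^2 = 0.3712
Iter 9: z = -0.3307 + -0.0616i, |z|^2 = 0.1131
Iter 10: z = -0.4720 + -0.2981i, |z|^2 = 0.3116
Iter 11: z = -0.4436 + -0.0575i, |z|^2 = 0.2001
Iter 12: z = -0.3840 + -0.2879i, |z|^2 = 0.2303
Iter 13: z = -0.5129 + -0.1178i, |z|^2 = 0.2770
Iter 14: z = -0.3283 + -0.2181i, |z|^2 = 0.1553
Iter 15: z = -0.5173 + -0.1957i, |z|^2 = 0.3059

Answer: 16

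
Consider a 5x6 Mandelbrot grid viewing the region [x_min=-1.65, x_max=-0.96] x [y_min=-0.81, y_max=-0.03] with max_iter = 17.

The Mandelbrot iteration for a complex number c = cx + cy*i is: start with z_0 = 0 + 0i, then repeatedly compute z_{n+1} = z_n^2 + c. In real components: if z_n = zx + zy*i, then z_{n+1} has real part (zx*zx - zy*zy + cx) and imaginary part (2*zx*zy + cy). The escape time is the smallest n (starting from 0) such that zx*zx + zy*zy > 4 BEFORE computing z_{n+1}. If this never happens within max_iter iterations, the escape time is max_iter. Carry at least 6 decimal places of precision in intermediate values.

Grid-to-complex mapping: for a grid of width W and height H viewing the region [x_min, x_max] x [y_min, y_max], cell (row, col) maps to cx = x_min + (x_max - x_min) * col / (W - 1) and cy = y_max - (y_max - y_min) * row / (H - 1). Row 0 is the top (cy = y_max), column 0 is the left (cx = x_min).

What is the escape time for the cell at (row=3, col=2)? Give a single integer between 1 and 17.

z_0 = 0 + 0i, c = -1.3050 + -0.4980i
Iter 1: z = -1.3050 + -0.4980i, |z|^2 = 1.9510
Iter 2: z = 0.1500 + 0.8018i, |z|^2 = 0.6654
Iter 3: z = -1.9253 + -0.2574i, |z|^2 = 3.7732
Iter 4: z = 2.3357 + 0.4933i, |z|^2 = 5.6987
Escaped at iteration 4

Answer: 4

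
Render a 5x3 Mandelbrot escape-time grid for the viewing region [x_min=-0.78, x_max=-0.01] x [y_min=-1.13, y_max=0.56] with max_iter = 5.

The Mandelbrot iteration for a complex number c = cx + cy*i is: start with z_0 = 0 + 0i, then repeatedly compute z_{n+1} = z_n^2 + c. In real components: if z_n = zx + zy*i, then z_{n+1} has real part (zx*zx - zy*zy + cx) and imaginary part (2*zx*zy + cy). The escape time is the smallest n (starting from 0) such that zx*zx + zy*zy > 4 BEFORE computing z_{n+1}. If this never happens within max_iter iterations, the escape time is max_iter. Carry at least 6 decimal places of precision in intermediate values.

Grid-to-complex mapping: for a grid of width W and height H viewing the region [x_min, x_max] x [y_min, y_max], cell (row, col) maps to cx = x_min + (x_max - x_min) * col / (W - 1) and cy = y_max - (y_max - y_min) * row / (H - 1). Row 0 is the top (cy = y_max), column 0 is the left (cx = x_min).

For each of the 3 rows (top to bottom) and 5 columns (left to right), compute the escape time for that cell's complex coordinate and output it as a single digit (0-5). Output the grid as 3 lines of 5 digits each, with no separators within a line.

Answer: 55555
55555
33454

Derivation:
(row=0, col=0): c = -0.7800 + 0.5600i → escape time 5
(row=0, col=1): c = -0.5875 + 0.5600i → escape time 5
(row=0, col=2): c = -0.3950 + 0.5600i → escape time 5
(row=0, col=3): c = -0.2025 + 0.5600i → escape time 5
(row=0, col=4): c = -0.0100 + 0.5600i → escape time 5
(row=1, col=0): c = -0.7800 + -0.2850i → escape time 5
(row=1, col=1): c = -0.5875 + -0.2850i → escape time 5
(row=1, col=2): c = -0.3950 + -0.2850i → escape time 5
(row=1, col=3): c = -0.2025 + -0.2850i → escape time 5
(row=1, col=4): c = -0.0100 + -0.2850i → escape time 5
(row=2, col=0): c = -0.7800 + -1.1300i → escape time 3
(row=2, col=1): c = -0.5875 + -1.1300i → escape time 3
(row=2, col=2): c = -0.3950 + -1.1300i → escape time 4
(row=2, col=3): c = -0.2025 + -1.1300i → escape time 5
(row=2, col=4): c = -0.0100 + -1.1300i → escape time 4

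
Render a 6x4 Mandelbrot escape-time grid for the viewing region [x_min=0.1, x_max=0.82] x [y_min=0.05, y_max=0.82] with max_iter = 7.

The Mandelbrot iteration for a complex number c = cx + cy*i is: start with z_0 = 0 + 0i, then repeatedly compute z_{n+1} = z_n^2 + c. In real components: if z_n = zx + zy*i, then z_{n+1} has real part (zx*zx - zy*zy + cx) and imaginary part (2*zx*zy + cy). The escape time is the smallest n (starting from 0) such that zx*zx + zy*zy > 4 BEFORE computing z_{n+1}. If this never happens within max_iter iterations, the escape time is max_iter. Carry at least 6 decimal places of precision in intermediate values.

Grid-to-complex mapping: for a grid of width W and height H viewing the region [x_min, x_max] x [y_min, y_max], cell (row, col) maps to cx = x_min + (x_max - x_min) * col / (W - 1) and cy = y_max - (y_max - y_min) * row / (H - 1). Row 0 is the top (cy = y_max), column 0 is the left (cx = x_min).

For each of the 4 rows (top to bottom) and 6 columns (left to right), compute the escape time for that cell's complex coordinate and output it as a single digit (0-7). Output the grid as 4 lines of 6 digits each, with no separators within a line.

(row=0, col=0): c = 0.1000 + 0.8200i → escape time 6
(row=0, col=1): c = 0.2440 + 0.8200i → escape time 5
(row=0, col=2): c = 0.3880 + 0.8200i → escape time 4
(row=0, col=3): c = 0.5320 + 0.8200i → escape time 3
(row=0, col=4): c = 0.6760 + 0.8200i → escape time 3
(row=0, col=5): c = 0.8200 + 0.8200i → escape time 2
(row=1, col=0): c = 0.1000 + 0.5633i → escape time 7
(row=1, col=1): c = 0.2440 + 0.5633i → escape time 7
(row=1, col=2): c = 0.3880 + 0.5633i → escape time 7
(row=1, col=3): c = 0.5320 + 0.5633i → escape time 4
(row=1, col=4): c = 0.6760 + 0.5633i → escape time 3
(row=1, col=5): c = 0.8200 + 0.5633i → escape time 3
(row=2, col=0): c = 0.1000 + 0.3067i → escape time 7
(row=2, col=1): c = 0.2440 + 0.3067i → escape time 7
(row=2, col=2): c = 0.3880 + 0.3067i → escape time 7
(row=2, col=3): c = 0.5320 + 0.3067i → escape time 5
(row=2, col=4): c = 0.6760 + 0.3067i → escape time 3
(row=2, col=5): c = 0.8200 + 0.3067i → escape time 3
(row=3, col=0): c = 0.1000 + 0.0500i → escape time 7
(row=3, col=1): c = 0.2440 + 0.0500i → escape time 7
(row=3, col=2): c = 0.3880 + 0.0500i → escape time 7
(row=3, col=3): c = 0.5320 + 0.0500i → escape time 5
(row=3, col=4): c = 0.6760 + 0.0500i → escape time 4
(row=3, col=5): c = 0.8200 + 0.0500i → escape time 3

Answer: 654332
777433
777533
777543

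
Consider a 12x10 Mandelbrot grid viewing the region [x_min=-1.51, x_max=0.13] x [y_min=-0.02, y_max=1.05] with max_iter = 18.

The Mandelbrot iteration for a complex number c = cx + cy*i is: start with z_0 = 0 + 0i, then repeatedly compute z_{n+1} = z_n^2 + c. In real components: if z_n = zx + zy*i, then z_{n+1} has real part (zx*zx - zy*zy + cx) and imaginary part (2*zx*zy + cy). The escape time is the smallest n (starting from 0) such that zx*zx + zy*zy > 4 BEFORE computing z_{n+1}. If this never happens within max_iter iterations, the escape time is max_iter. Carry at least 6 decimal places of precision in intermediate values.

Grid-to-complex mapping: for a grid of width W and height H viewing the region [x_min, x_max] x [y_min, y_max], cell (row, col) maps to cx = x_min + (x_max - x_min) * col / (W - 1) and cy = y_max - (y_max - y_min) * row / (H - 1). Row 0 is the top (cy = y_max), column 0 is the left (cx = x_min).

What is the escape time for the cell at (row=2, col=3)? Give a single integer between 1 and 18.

z_0 = 0 + 0i, c = -1.0627 + 0.8122i
Iter 1: z = -1.0627 + 0.8122i, |z|^2 = 1.7891
Iter 2: z = -0.5930 + -0.9141i, |z|^2 = 1.1873
Iter 3: z = -1.5466 + 1.8964i, |z|^2 = 5.9886
Escaped at iteration 3

Answer: 3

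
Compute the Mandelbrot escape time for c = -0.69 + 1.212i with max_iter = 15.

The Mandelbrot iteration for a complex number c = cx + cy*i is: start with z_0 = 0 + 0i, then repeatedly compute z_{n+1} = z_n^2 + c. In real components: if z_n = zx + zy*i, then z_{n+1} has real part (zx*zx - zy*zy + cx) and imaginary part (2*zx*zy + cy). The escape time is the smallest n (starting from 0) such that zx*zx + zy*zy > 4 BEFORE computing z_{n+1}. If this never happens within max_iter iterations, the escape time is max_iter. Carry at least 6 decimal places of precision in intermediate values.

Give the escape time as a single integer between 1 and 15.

z_0 = 0 + 0i, c = -0.6900 + 1.2120i
Iter 1: z = -0.6900 + 1.2120i, |z|^2 = 1.9450
Iter 2: z = -1.6828 + -0.4606i, |z|^2 = 3.0441
Iter 3: z = 1.9298 + 2.7621i, |z|^2 = 11.3535
Escaped at iteration 3

Answer: 3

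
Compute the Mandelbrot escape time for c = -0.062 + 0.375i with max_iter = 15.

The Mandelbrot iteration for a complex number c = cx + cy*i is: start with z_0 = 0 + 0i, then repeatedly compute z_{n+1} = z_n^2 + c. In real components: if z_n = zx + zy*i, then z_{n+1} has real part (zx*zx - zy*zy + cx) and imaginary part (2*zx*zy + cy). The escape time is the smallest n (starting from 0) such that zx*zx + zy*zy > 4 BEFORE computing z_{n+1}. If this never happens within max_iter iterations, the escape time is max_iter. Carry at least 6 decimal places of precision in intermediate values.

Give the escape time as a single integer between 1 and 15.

z_0 = 0 + 0i, c = -0.0620 + 0.3750i
Iter 1: z = -0.0620 + 0.3750i, |z|^2 = 0.1445
Iter 2: z = -0.1988 + 0.3285i, |z|^2 = 0.1474
Iter 3: z = -0.1304 + 0.2444i, |z|^2 = 0.0767
Iter 4: z = -0.1047 + 0.3113i, |z|^2 = 0.1079
Iter 5: z = -0.1479 + 0.3098i, |z|^2 = 0.1179
Iter 6: z = -0.1361 + 0.2834i, |z|^2 = 0.0988
Iter 7: z = -0.1238 + 0.2979i, |z|^2 = 0.1040
Iter 8: z = -0.1354 + 0.3013i, |z|^2 = 0.1091
Iter 9: z = -0.1344 + 0.2934i, |z|^2 = 0.1042
Iter 10: z = -0.1300 + 0.2961i, |z|^2 = 0.1046
Iter 11: z = -0.1328 + 0.2980i, |z|^2 = 0.1064
Iter 12: z = -0.1332 + 0.2959i, |z|^2 = 0.1053
Iter 13: z = -0.1318 + 0.2962i, |z|^2 = 0.1051
Iter 14: z = -0.1324 + 0.2969i, |z|^2 = 0.1057

Answer: 15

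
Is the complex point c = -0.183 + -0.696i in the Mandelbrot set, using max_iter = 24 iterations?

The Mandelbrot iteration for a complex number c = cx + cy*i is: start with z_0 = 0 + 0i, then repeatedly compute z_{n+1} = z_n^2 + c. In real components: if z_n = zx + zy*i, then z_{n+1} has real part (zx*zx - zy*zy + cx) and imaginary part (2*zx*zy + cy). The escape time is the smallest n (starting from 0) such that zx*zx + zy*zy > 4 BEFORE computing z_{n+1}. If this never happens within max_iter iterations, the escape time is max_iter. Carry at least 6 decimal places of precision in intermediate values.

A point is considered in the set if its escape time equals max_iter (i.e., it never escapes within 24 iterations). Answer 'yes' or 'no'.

z_0 = 0 + 0i, c = -0.1830 + -0.6960i
Iter 1: z = -0.1830 + -0.6960i, |z|^2 = 0.5179
Iter 2: z = -0.6339 + -0.4413i, |z|^2 = 0.5966
Iter 3: z = 0.0241 + -0.1365i, |z|^2 = 0.0192
Iter 4: z = -0.2011 + -0.7026i, |z|^2 = 0.5341
Iter 5: z = -0.6362 + -0.4135i, |z|^2 = 0.5757
Iter 6: z = 0.0508 + -0.1699i, |z|^2 = 0.0314
Iter 7: z = -0.2093 + -0.7133i, |z|^2 = 0.5525
Iter 8: z = -0.6479 + -0.3975i, |z|^2 = 0.5778
Iter 9: z = 0.0789 + -0.1809i, |z|^2 = 0.0390
Iter 10: z = -0.2095 + -0.7245i, |z|^2 = 0.5689
Iter 11: z = -0.6641 + -0.3924i, |z|^2 = 0.5949
Iter 12: z = 0.1040 + -0.1749i, |z|^2 = 0.0414
Iter 13: z = -0.2028 + -0.7324i, |z|^2 = 0.5775
Iter 14: z = -0.6783 + -0.3990i, |z|^2 = 0.6192
Iter 15: z = 0.1178 + -0.1547i, |z|^2 = 0.0378
Iter 16: z = -0.1931 + -0.7325i, |z|^2 = 0.5738
Iter 17: z = -0.6822 + -0.4132i, |z|^2 = 0.6362
Iter 18: z = 0.1117 + -0.1322i, |z|^2 = 0.0300
Iter 19: z = -0.1880 + -0.7255i, |z|^2 = 0.5618
Iter 20: z = -0.6741 + -0.4232i, |z|^2 = 0.6335
Iter 21: z = 0.0923 + -0.1255i, |z|^2 = 0.0243
Iter 22: z = -0.1902 + -0.7192i, |z|^2 = 0.5534
Iter 23: z = -0.6640 + -0.4224i, |z|^2 = 0.6193
Did not escape in 24 iterations → in set

Answer: yes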